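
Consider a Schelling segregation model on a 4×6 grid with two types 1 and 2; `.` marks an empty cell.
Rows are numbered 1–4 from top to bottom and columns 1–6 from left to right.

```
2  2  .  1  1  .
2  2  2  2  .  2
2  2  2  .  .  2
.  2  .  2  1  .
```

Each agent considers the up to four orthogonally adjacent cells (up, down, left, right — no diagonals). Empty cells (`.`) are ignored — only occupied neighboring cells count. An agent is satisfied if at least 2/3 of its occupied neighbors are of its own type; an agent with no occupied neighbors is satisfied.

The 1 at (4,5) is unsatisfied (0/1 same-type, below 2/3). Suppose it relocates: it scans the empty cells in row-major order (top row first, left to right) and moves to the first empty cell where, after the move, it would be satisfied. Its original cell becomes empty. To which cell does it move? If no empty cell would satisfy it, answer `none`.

Vacating (4,5). Empty cells in order:
  (1,3): 1/3 same-type → still unsatisfied.
  (1,6): 1/2 same-type → still unsatisfied.
  (2,5): 1/3 same-type → still unsatisfied.
  (3,4): 0/3 same-type → still unsatisfied.
  (3,5): 0/1 same-type → still unsatisfied.
  (4,1): 0/2 same-type → still unsatisfied.
  (4,3): 0/3 same-type → still unsatisfied.
  (4,6): 0/1 same-type → still unsatisfied.

none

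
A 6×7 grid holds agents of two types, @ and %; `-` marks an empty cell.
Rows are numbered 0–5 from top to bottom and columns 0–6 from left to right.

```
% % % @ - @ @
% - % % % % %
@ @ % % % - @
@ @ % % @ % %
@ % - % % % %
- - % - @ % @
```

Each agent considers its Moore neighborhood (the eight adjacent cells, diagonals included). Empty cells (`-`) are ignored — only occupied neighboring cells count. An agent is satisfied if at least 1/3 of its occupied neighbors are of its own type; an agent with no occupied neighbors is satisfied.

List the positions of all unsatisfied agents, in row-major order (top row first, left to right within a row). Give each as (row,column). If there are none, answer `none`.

(0,3), (0,5), (1,6), (2,6), (3,4), (5,4), (5,6)

(0,0)% 2/2 ✓
(0,1)% 4/4 ✓
(0,2)% 3/4 ✓
(0,3)@ 0/4 ✗
(0,5)@ 1/4 ✗
(0,6)@ 1/3 ✓
(1,0)% 2/4 ✓
(1,2)% 5/7 ✓
(1,3)% 6/7 ✓
(1,4)% 4/6 ✓
(1,5)% 3/6 ✓
(1,6)% 1/4 ✗
(2,0)@ 3/4 ✓
(2,1)@ 3/7 ✓
(2,2)% 5/7 ✓
(2,3)% 7/8 ✓
(2,4)% 6/7 ✓
(2,6)@ 0/4 ✗
(3,0)@ 4/5 ✓
(3,1)@ 4/7 ✓
(3,2)% 5/7 ✓
(3,3)% 6/7 ✓
(3,4)@ 0/7 ✗
(3,5)% 5/7 ✓
(3,6)% 3/4 ✓
(4,0)@ 2/3 ✓
(4,1)% 2/5 ✓
(4,3)% 4/6 ✓
(4,4)% 5/7 ✓
(4,5)% 5/8 ✓
(4,6)% 4/5 ✓
(5,2)% 2/2 ✓
(5,4)@ 0/4 ✗
(5,5)% 3/5 ✓
(5,6)@ 0/3 ✗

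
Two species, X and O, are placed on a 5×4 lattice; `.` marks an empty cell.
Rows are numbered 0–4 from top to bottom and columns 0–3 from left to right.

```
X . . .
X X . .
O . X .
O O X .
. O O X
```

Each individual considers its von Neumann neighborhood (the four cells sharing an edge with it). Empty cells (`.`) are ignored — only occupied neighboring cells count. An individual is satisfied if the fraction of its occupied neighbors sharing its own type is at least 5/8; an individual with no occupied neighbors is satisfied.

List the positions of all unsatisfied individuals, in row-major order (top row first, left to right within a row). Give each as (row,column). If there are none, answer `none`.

Row 0: (0,0)X 1/1 satisfied
Row 1: (1,0)X 2/3 satisfied · (1,1)X 1/1 satisfied
Row 2: (2,0)O 1/2 not · (2,2)X 1/1 satisfied
Row 3: (3,0)O 2/2 satisfied · (3,1)O 2/3 satisfied · (3,2)X 1/3 not
Row 4: (4,1)O 2/2 satisfied · (4,2)O 1/3 not · (4,3)X 0/1 not

(2,0), (3,2), (4,2), (4,3)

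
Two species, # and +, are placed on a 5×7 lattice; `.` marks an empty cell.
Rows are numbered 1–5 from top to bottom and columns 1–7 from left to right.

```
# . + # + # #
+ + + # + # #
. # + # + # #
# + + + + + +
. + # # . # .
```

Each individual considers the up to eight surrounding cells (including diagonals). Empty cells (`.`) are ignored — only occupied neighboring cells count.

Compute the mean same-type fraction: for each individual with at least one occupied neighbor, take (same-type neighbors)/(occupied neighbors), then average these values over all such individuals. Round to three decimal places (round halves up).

0.415

(1,1)# 0/2
(1,3)+ 2/4
(1,4)# 1/5
(1,5)+ 1/5
(1,6)# 3/5
(1,7)# 3/3
(2,1)+ 1/3
(2,2)+ 4/6
(2,3)+ 3/7
(2,4)# 2/8
(2,5)+ 2/8
(2,6)# 5/8
(2,7)# 5/5
(3,2)# 1/7
(3,3)+ 5/8
(3,4)# 1/8
(3,5)+ 4/8
(3,6)# 3/8
(3,7)# 3/5
(4,1)# 1/3
(4,2)+ 3/6
(4,3)+ 4/8
(4,4)+ 4/7
(4,5)+ 3/7
(4,6)+ 3/6
(4,7)+ 1/4
(5,2)+ 2/4
(5,3)# 1/5
(5,4)# 1/4
(5,6)# 0/3
Sum over 30 individuals: 0/2 + 2/4 + 1/5 + 1/5 + 3/5 + 3/3 + 1/3 + 4/6 + 3/7 + 2/8 + 2/8 + 5/8 + 5/5 + 1/7 + 5/8 + 1/8 + 4/8 + 3/8 + 3/5 + 1/3 + 3/6 + 4/8 + 4/7 + 3/7 + 3/6 + 1/4 + 2/4 + 1/5 + 1/4 + 0/3 = 5231/420; mean = 5231/420 ÷ 30 = 5231/12600 = 0.415158… → 0.415.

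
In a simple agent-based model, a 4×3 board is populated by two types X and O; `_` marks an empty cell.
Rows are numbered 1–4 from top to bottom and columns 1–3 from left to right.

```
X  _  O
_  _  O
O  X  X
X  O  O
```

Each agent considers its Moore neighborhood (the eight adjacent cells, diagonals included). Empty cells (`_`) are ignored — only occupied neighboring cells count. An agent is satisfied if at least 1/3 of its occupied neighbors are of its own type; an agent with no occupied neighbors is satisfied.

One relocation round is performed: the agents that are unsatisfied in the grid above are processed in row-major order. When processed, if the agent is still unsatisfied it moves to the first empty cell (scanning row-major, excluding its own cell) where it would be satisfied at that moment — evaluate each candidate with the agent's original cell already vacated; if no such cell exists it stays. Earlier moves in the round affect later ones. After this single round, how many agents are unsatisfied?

1

Initially unsatisfied (in order): (3,3).
  (3,3) → (1,2).
Resulting grid:
X X O
_ _ O
O X _
X O O
Unsatisfied now: (3,2).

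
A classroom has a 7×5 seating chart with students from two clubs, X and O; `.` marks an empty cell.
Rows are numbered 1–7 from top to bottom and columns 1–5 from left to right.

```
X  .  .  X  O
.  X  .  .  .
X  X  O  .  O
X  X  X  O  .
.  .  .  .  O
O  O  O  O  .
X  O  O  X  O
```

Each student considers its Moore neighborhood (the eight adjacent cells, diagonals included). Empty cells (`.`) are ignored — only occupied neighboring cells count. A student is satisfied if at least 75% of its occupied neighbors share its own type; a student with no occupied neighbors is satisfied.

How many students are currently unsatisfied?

(1,1)X 1/1 ok
(1,4)X 0/1 unhappy
(1,5)O 0/1 unhappy
(2,2)X 3/4 ok
(3,1)X 4/4 ok
(3,2)X 5/6 ok
(3,3)O 1/5 unhappy
(3,5)O 1/1 ok
(4,1)X 3/3 ok
(4,2)X 4/5 ok
(4,3)X 2/4 unhappy
(4,4)O 3/4 ok
(5,5)O 2/2 ok
(6,1)O 2/3 unhappy
(6,2)O 4/5 ok
(6,3)O 4/5 ok
(6,4)O 4/5 ok
(7,1)X 0/3 unhappy
(7,2)O 4/5 ok
(7,3)O 4/5 ok
(7,4)X 0/4 unhappy
(7,5)O 1/2 unhappy
Unsatisfied: (1,4), (1,5), (3,3), (4,3), (6,1), (7,1), (7,4), (7,5) — 8 in total.

8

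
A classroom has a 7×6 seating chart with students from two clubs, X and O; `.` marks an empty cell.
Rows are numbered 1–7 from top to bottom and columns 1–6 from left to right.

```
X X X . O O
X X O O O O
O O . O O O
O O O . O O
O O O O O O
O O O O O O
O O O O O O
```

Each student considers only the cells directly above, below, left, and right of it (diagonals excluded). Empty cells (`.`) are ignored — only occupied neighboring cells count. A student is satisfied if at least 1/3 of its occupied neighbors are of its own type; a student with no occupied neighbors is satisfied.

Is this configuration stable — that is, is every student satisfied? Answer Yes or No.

Yes

Row 1: (1,1)X 2/2 satisfied · (1,2)X 3/3 satisfied · (1,3)X 1/2 satisfied · (1,5)O 2/2 satisfied · (1,6)O 2/2 satisfied
Row 2: (2,1)X 2/3 satisfied · (2,2)X 2/4 satisfied · (2,3)O 1/3 satisfied · (2,4)O 3/3 satisfied · (2,5)O 4/4 satisfied · (2,6)O 3/3 satisfied
Row 3: (3,1)O 2/3 satisfied · (3,2)O 2/3 satisfied · (3,4)O 2/2 satisfied · (3,5)O 4/4 satisfied · (3,6)O 3/3 satisfied
Row 4: (4,1)O 3/3 satisfied · (4,2)O 4/4 satisfied · (4,3)O 2/2 satisfied · (4,5)O 3/3 satisfied · (4,6)O 3/3 satisfied
Row 5: (5,1)O 3/3 satisfied · (5,2)O 4/4 satisfied · (5,3)O 4/4 satisfied · (5,4)O 3/3 satisfied · (5,5)O 4/4 satisfied · (5,6)O 3/3 satisfied
Row 6: (6,1)O 3/3 satisfied · (6,2)O 4/4 satisfied · (6,3)O 4/4 satisfied · (6,4)O 4/4 satisfied · (6,5)O 4/4 satisfied · (6,6)O 3/3 satisfied
Row 7: (7,1)O 2/2 satisfied · (7,2)O 3/3 satisfied · (7,3)O 3/3 satisfied · (7,4)O 3/3 satisfied · (7,5)O 3/3 satisfied · (7,6)O 2/2 satisfied
All meet the threshold, so the configuration is stable.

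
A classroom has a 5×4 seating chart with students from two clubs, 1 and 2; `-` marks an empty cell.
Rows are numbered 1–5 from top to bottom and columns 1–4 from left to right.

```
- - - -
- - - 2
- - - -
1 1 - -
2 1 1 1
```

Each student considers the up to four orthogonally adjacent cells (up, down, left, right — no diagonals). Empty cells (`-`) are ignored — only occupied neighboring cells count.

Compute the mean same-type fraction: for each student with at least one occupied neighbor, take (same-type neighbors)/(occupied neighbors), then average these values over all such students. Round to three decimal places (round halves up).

0.694

(2,4)2 — no occupied neighbors
(4,1)1 1/2
(4,2)1 2/2
(5,1)2 0/2
(5,2)1 2/3
(5,3)1 2/2
(5,4)1 1/1
Sum over 6 students: 1/2 + 2/2 + 0/2 + 2/3 + 2/2 + 1/1 = 25/6; mean = 25/6 ÷ 6 = 25/36 = 0.694444… → 0.694.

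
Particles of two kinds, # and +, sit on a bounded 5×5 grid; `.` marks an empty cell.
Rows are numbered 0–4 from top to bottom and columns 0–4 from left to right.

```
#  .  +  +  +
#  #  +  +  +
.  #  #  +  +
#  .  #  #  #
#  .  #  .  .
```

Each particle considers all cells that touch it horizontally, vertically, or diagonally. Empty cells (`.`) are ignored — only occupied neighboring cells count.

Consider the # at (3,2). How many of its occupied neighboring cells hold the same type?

Occupied neighbors of (3,2): (2,1)=#, (2,2)=#, (2,3)=+, (3,3)=#, (4,2)=#.
Same type (#): 4 of 5.

4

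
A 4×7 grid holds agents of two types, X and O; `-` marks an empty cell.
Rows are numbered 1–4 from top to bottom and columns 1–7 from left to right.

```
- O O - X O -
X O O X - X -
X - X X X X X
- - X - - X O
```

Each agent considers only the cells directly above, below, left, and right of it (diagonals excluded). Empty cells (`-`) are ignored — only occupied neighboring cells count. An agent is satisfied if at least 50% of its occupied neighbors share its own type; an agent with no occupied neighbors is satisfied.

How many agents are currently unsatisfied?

3

Row 1: (1,2)O 2/2 satisfied · (1,3)O 2/2 satisfied · (1,5)X 0/1 not · (1,6)O 0/2 not
Row 2: (2,1)X 1/2 satisfied · (2,2)O 2/3 satisfied · (2,3)O 2/4 satisfied · (2,4)X 1/2 satisfied · (2,6)X 1/2 satisfied
Row 3: (3,1)X 1/1 satisfied · (3,3)X 2/3 satisfied · (3,4)X 3/3 satisfied · (3,5)X 2/2 satisfied · (3,6)X 4/4 satisfied · (3,7)X 1/2 satisfied
Row 4: (4,3)X 1/1 satisfied · (4,6)X 1/2 satisfied · (4,7)O 0/2 not
Unsatisfied: (1,5), (1,6), (4,7) — 3 in total.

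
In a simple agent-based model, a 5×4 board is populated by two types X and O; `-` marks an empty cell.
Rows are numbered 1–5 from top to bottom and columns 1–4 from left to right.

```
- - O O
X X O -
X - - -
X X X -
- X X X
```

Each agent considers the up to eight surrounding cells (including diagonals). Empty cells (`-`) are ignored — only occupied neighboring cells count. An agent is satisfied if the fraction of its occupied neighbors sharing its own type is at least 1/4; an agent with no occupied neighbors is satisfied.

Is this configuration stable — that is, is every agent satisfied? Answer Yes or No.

(1,3)O 2/3 satisfied
(1,4)O 2/2 satisfied
(2,1)X 2/2 satisfied
(2,2)X 2/4 satisfied
(2,3)O 2/3 satisfied
(3,1)X 4/4 satisfied
(4,1)X 3/3 satisfied
(4,2)X 5/5 satisfied
(4,3)X 4/4 satisfied
(5,2)X 4/4 satisfied
(5,3)X 4/4 satisfied
(5,4)X 2/2 satisfied
All meet the threshold, so the configuration is stable.

Yes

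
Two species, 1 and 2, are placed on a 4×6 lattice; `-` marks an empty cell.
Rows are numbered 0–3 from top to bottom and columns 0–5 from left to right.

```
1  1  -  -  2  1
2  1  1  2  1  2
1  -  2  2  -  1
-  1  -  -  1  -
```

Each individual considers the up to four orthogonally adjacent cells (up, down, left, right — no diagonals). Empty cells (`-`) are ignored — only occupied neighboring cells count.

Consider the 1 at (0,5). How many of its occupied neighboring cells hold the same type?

Occupied neighbors of (0,5): (1,5)=2, (0,4)=2.
Same type (1): 0 of 2.

0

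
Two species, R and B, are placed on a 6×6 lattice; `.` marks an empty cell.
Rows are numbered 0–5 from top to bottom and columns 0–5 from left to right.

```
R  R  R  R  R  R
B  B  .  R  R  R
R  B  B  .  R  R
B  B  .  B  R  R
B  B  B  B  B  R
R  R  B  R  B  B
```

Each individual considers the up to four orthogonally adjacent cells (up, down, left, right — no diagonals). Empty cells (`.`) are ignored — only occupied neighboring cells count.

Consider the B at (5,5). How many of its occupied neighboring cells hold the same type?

Occupied neighbors of (5,5): (4,5)=R, (5,4)=B.
Same type (B): 1 of 2.

1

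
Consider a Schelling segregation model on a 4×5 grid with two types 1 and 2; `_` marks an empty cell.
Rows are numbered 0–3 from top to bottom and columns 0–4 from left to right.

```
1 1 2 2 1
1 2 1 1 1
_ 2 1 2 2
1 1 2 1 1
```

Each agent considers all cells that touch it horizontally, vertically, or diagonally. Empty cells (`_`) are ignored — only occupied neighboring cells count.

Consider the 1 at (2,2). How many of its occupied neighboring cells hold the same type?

4

Occupied neighbors of (2,2): (1,1)=2, (1,2)=1, (1,3)=1, (2,1)=2, (2,3)=2, (3,1)=1, (3,2)=2, (3,3)=1.
Same type (1): 4 of 8.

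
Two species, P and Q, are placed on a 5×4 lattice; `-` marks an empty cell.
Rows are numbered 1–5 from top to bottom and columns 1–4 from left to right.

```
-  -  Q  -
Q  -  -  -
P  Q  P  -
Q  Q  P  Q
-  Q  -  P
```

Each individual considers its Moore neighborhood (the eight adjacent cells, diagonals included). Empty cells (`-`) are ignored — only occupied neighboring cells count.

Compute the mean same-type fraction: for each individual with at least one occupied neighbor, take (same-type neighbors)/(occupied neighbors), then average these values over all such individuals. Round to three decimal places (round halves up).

0.400

Row 1: (1,3)Q — no occupied neighbors
Row 2: (2,1)Q 1/2
Row 3: (3,1)P 0/4 · (3,2)Q 3/6 · (3,3)P 1/4
Row 4: (4,1)Q 3/4 · (4,2)Q 3/6 · (4,3)P 2/6 · (4,4)Q 0/3
Row 5: (5,2)Q 2/3 · (5,4)P 1/2
Sum over 10 individuals: 1/2 + 0/4 + 3/6 + 1/4 + 3/4 + 3/6 + 2/6 + 0/3 + 2/3 + 1/2 = 4; mean = 4 ÷ 10 = 2/5 = 0.4 → 0.400.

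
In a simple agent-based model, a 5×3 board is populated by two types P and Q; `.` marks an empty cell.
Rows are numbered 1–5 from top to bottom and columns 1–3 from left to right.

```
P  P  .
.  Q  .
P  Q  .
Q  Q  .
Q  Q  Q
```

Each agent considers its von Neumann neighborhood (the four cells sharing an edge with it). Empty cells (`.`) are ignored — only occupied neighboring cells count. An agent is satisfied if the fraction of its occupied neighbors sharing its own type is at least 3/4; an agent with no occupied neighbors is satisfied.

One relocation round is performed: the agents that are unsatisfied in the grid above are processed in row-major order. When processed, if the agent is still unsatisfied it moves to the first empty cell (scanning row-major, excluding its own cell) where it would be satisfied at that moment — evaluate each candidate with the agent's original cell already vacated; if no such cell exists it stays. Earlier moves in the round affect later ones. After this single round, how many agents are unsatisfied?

Initially unsatisfied (in order): (1,2), (2,2), (3,1), (3,2), (4,1).
  (1,2) → (1,3).
  (2,2): now satisfied by earlier moves; stays.
  (3,1): no empty cell satisfies it; stays.
  (3,2) → (3,3).
  (4,1) → (3,2).
Resulting grid:
P . P
. Q .
P Q Q
. Q .
Q Q Q
Unsatisfied now: (3,1).

1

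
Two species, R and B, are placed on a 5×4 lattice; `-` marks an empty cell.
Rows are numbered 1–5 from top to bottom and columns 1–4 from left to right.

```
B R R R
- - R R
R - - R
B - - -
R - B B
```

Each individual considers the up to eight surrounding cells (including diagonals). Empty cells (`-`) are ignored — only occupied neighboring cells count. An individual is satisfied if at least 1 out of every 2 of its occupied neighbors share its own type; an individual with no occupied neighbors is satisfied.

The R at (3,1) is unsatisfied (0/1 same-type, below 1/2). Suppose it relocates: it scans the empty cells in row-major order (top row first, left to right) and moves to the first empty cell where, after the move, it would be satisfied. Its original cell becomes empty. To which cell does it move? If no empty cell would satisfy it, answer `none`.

(2,1)

Vacating (3,1). Empty cells in order:
  (2,1): 1/2 same-type → satisfied — stop here.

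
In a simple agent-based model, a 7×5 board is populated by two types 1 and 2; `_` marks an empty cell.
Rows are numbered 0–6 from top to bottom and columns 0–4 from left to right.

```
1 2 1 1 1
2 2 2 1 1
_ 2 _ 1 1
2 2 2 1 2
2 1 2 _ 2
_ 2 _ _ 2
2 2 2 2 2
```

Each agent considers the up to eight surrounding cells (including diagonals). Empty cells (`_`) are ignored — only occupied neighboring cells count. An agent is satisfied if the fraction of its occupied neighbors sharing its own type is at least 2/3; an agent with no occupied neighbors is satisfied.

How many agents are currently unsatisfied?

(0,0)1 0/3 unhappy
(0,1)2 3/5 unhappy
(0,2)1 2/5 unhappy
(0,3)1 4/5 ok
(0,4)1 3/3 ok
(1,0)2 3/4 ok
(1,1)2 4/6 ok
(1,2)2 3/7 unhappy
(1,3)1 6/7 ok
(1,4)1 5/5 ok
(2,1)2 6/6 ok
(2,3)1 4/7 unhappy
(2,4)1 4/5 ok
(3,0)2 3/4 ok
(3,1)2 5/6 ok
(3,2)2 3/6 unhappy
(3,3)1 2/6 unhappy
(3,4)2 1/4 unhappy
(4,0)2 3/4 ok
(4,1)1 0/6 unhappy
(4,2)2 3/5 unhappy
(4,4)2 2/3 ok
(5,1)2 5/6 ok
(5,4)2 3/3 ok
(6,0)2 2/2 ok
(6,1)2 3/3 ok
(6,2)2 3/3 ok
(6,3)2 3/3 ok
(6,4)2 2/2 ok
Unsatisfied: (0,0), (0,1), (0,2), (1,2), (2,3), (3,2), (3,3), (3,4), (4,1), (4,2) — 10 in total.

10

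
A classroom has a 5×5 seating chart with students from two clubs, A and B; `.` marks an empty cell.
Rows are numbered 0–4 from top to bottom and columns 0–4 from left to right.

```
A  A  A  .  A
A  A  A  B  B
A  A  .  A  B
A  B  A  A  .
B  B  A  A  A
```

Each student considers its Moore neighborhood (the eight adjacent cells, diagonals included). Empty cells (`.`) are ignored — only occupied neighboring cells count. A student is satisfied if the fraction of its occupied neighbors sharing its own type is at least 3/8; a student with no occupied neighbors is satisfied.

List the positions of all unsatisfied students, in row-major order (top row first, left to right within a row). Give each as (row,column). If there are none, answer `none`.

(0,0)A 3/3 satisfied
(0,1)A 5/5 satisfied
(0,2)A 3/4 satisfied
(0,4)A 0/2 not
(1,0)A 5/5 satisfied
(1,1)A 7/7 satisfied
(1,2)A 5/6 satisfied
(1,3)B 2/6 not
(1,4)B 2/4 satisfied
(2,0)A 4/5 satisfied
(2,1)A 6/7 satisfied
(2,3)A 3/6 satisfied
(2,4)B 2/4 satisfied
(3,0)A 2/5 satisfied
(3,1)B 2/7 not
(3,2)A 5/7 satisfied
(3,3)A 5/6 satisfied
(4,0)B 2/3 satisfied
(4,1)B 2/5 satisfied
(4,2)A 3/5 satisfied
(4,3)A 4/4 satisfied
(4,4)A 2/2 satisfied

(0,4), (1,3), (3,1)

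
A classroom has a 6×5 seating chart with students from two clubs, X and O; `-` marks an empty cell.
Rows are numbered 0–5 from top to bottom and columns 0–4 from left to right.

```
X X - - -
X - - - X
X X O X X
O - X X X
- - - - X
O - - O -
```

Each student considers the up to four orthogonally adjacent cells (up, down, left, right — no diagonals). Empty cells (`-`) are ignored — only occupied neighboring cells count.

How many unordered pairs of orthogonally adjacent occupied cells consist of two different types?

Scan each occupied cell's neighbors to the right and below so each pair is counted once.
From row 0: 0 unlike of 2 pairs (running 0/2).
From row 1: 0 unlike of 2 pairs (running 0/4).
From row 2: 4 unlike of 8 pairs (running 4/12).
From row 3: 0 unlike of 3 pairs (running 4/15).
Total adjacent occupied pairs: 15; unlike-type pairs: 4.

4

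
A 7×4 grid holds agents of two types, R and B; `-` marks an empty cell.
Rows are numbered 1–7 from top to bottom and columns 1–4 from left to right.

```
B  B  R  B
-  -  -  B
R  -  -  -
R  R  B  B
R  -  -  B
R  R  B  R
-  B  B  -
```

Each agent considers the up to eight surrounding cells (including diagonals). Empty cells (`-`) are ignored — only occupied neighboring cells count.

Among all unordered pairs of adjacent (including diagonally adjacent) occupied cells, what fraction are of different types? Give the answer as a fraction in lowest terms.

Scan each occupied cell's neighbors to the right and below (and the two forward diagonals) so each pair is counted once.
From row 1: 3 unlike of 5 pairs (running 3/5).
From row 3: 0 unlike of 2 pairs (running 3/7).
From row 4: 1 unlike of 7 pairs (running 4/14).
From row 5: 1 unlike of 4 pairs (running 5/18).
From row 6: 6 unlike of 9 pairs (running 11/27).
From row 7: 0 unlike of 1 pairs (running 11/28).
Total adjacent occupied pairs: 28; unlike-type pairs: 11.
11/28 is already in lowest terms.

11/28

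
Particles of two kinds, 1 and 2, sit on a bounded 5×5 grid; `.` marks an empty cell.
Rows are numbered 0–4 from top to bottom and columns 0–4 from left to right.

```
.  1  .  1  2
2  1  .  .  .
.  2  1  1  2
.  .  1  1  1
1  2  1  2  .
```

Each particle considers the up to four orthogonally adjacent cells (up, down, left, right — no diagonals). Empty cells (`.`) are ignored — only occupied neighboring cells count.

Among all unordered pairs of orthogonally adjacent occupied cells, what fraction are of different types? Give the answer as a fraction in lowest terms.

Scan each occupied cell's neighbors to the right and below so each pair is counted once.
From row 0: 1 unlike of 2 pairs (running 1/2).
From row 1: 2 unlike of 2 pairs (running 3/4).
From row 2: 3 unlike of 6 pairs (running 6/10).
From row 3: 1 unlike of 4 pairs (running 7/14).
From row 4: 3 unlike of 3 pairs (running 10/17).
Total adjacent occupied pairs: 17; unlike-type pairs: 10.
10/17 is already in lowest terms.

10/17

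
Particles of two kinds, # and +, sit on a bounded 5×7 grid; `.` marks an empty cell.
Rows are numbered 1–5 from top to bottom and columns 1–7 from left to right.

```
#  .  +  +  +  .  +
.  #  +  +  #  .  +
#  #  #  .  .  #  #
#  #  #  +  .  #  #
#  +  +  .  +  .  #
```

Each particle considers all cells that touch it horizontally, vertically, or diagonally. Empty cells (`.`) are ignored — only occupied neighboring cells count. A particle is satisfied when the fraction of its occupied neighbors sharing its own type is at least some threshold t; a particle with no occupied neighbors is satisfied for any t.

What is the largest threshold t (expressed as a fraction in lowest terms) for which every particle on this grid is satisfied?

1/5

Row 1: (1,1)# 1/1 · (1,3)+ 3/4 · (1,4)+ 4/5 · (1,5)+ 2/3 · (1,7)+ 1/1
Row 2: (2,2)# 4/6 · (2,3)+ 3/6 · (2,4)+ 4/6 · (2,5)# 1/4 · (2,7)+ 1/3
Row 3: (3,1)# 4/4 · (3,2)# 6/7 · (3,3)# 4/7 · (3,6)# 4/5 · (3,7)# 3/4
Row 4: (4,1)# 4/5 · (4,2)# 6/8 · (4,3)# 3/6 · (4,4)+ 2/4 · (4,6)# 4/5 · (4,7)# 4/4
Row 5: (5,1)# 2/3 · (5,2)+ 1/5 · (5,3)+ 2/4 · (5,5)+ 1/2 · (5,7)# 2/2
The smallest same-type fraction is 1/5 at (5,2), which reduces to 1/5. Any threshold above that leaves this particle unsatisfied.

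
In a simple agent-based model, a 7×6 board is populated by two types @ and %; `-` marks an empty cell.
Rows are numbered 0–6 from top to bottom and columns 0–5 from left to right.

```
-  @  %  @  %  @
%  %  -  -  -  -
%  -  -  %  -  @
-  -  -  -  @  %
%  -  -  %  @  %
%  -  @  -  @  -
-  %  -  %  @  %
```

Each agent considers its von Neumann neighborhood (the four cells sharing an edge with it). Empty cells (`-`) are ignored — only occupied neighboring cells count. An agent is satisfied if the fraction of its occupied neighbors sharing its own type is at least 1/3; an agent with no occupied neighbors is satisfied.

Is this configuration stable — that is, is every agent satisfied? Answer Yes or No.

Row 0: (0,1)@ 0/2 unhappy · (0,2)% 0/2 unhappy · (0,3)@ 0/2 unhappy · (0,4)% 0/2 unhappy · (0,5)@ 0/1 unhappy
Row 1: (1,0)% 2/2 ok · (1,1)% 1/2 ok
Row 2: (2,0)% 1/1 ok · (2,3)% 0/0 ok · (2,5)@ 0/1 unhappy
Row 3: (3,4)@ 1/2 ok · (3,5)% 1/3 ok
Row 4: (4,0)% 1/1 ok · (4,3)% 0/1 unhappy · (4,4)@ 2/4 ok · (4,5)% 1/2 ok
Row 5: (5,0)% 1/1 ok · (5,2)@ 0/0 ok · (5,4)@ 2/2 ok
Row 6: (6,1)% 0/0 ok · (6,3)% 0/1 unhappy · (6,4)@ 1/3 ok · (6,5)% 0/1 unhappy
For instance (0,1) has only 0/2 same-type neighbors, below 1/3.

No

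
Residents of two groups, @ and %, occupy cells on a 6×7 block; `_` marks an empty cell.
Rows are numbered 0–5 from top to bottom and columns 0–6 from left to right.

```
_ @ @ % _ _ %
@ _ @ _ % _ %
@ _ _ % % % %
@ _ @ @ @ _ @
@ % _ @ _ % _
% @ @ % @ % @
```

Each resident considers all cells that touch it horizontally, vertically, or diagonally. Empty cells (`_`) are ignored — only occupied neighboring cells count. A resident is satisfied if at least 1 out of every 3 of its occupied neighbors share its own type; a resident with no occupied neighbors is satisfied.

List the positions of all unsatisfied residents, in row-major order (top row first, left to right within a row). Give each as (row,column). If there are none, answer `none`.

Row 0: (0,1)@ 3/3 ✓ · (0,2)@ 2/3 ✓ · (0,3)% 1/3 ✓ · (0,6)% 1/1 ✓
Row 1: (1,0)@ 2/2 ✓ · (1,2)@ 2/4 ✓ · (1,4)% 4/4 ✓ · (1,6)% 3/3 ✓
Row 2: (2,0)@ 2/2 ✓ · (2,3)% 2/6 ✓ · (2,4)% 3/5 ✓ · (2,5)% 4/6 ✓ · (2,6)% 2/3 ✓
Row 3: (3,0)@ 2/3 ✓ · (3,2)@ 2/4 ✓ · (3,3)@ 3/5 ✓ · (3,4)@ 2/6 ✓ · (3,6)@ 0/3 ✗
Row 4: (4,0)@ 2/4 ✓ · (4,1)% 1/6 ✗ · (4,3)@ 5/6 ✓ · (4,5)% 1/5 ✗
Row 5: (5,0)% 1/3 ✓ · (5,1)@ 2/4 ✓ · (5,2)@ 2/4 ✓ · (5,3)% 0/3 ✗ · (5,4)@ 1/4 ✗ · (5,5)% 1/3 ✓ · (5,6)@ 0/2 ✗

(3,6), (4,1), (4,5), (5,3), (5,4), (5,6)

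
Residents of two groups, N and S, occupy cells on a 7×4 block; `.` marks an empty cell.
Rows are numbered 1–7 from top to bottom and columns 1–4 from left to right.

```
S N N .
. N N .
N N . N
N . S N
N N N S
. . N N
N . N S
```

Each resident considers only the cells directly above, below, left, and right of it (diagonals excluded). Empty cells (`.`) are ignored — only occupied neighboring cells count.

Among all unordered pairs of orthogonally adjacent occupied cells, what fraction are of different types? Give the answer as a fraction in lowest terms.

Scan each occupied cell's neighbors to the right and below so each pair is counted once.
From row 1: 1 unlike of 4 pairs (running 1/4).
From row 2: 0 unlike of 2 pairs (running 1/6).
From row 3: 0 unlike of 3 pairs (running 1/9).
From row 4: 3 unlike of 4 pairs (running 4/13).
From row 5: 2 unlike of 5 pairs (running 6/18).
From row 6: 1 unlike of 3 pairs (running 7/21).
From row 7: 1 unlike of 1 pairs (running 8/22).
Total adjacent occupied pairs: 22; unlike-type pairs: 8.
8/22 reduces to 4/11.

4/11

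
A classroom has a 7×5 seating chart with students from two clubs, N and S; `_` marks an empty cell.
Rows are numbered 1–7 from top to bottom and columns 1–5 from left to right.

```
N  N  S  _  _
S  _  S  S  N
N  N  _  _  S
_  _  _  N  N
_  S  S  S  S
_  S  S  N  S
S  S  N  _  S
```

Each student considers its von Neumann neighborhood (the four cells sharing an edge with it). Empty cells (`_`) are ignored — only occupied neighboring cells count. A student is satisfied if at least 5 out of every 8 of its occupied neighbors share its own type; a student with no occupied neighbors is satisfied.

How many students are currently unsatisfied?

(1,1)N 1/2 ✗
(1,2)N 1/2 ✗
(1,3)S 1/2 ✗
(2,1)S 0/2 ✗
(2,3)S 2/2 ✓
(2,4)S 1/2 ✗
(2,5)N 0/2 ✗
(3,1)N 1/2 ✗
(3,2)N 1/1 ✓
(3,5)S 0/2 ✗
(4,4)N 1/2 ✗
(4,5)N 1/3 ✗
(5,2)S 2/2 ✓
(5,3)S 3/3 ✓
(5,4)S 2/4 ✗
(5,5)S 2/3 ✓
(6,2)S 3/3 ✓
(6,3)S 2/4 ✗
(6,4)N 0/3 ✗
(6,5)S 2/3 ✓
(7,1)S 1/1 ✓
(7,2)S 2/3 ✓
(7,3)N 0/2 ✗
(7,5)S 1/1 ✓
Unsatisfied: (1,1), (1,2), (1,3), (2,1), (2,4), (2,5), (3,1), (3,5), (4,4), (4,5), (5,4), (6,3), (6,4), (7,3) — 14 in total.

14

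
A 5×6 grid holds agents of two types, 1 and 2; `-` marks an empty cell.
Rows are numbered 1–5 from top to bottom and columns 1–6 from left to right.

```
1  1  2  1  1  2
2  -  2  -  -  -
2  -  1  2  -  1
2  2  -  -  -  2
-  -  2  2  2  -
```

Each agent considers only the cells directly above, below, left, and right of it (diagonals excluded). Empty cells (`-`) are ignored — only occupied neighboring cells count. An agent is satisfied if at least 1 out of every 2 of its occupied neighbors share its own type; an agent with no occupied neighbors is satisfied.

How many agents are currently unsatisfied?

6

(1,1)1 1/2 ok
(1,2)1 1/2 ok
(1,3)2 1/3 unhappy
(1,4)1 1/2 ok
(1,5)1 1/2 ok
(1,6)2 0/1 unhappy
(2,1)2 1/2 ok
(2,3)2 1/2 ok
(3,1)2 2/2 ok
(3,3)1 0/2 unhappy
(3,4)2 0/1 unhappy
(3,6)1 0/1 unhappy
(4,1)2 2/2 ok
(4,2)2 1/1 ok
(4,6)2 0/1 unhappy
(5,3)2 1/1 ok
(5,4)2 2/2 ok
(5,5)2 1/1 ok
Unsatisfied: (1,3), (1,6), (3,3), (3,4), (3,6), (4,6) — 6 in total.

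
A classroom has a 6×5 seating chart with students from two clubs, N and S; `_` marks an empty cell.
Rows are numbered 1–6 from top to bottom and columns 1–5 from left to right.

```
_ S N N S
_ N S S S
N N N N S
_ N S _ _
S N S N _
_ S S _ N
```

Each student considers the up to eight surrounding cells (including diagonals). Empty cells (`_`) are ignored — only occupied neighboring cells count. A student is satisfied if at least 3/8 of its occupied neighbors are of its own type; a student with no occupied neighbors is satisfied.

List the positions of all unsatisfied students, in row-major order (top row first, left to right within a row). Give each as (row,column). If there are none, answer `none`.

(1,2), (1,4), (2,3), (3,4), (4,3), (5,1), (5,2), (5,4)

(1,2)S 1/3 unhappy
(1,3)N 2/5 ok
(1,4)N 1/5 unhappy
(1,5)S 2/3 ok
(2,2)N 4/6 ok
(2,3)S 2/8 unhappy
(2,4)S 4/8 ok
(2,5)S 3/5 ok
(3,1)N 3/3 ok
(3,2)N 4/6 ok
(3,3)N 4/7 ok
(3,4)N 1/6 unhappy
(3,5)S 2/3 ok
(4,2)N 4/7 ok
(4,3)S 1/7 unhappy
(5,1)S 1/3 unhappy
(5,2)N 1/6 unhappy
(5,3)S 3/6 ok
(5,4)N 1/4 unhappy
(6,2)S 3/4 ok
(6,3)S 2/4 ok
(6,5)N 1/1 ok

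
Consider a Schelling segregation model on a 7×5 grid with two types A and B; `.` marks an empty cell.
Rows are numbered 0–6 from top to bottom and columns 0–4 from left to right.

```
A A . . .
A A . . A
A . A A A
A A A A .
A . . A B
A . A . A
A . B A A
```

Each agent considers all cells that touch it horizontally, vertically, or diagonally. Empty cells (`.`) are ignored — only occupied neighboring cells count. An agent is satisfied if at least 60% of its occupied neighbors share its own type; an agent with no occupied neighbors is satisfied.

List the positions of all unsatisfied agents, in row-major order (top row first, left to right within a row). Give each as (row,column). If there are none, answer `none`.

(4,4), (6,2)

Row 0: (0,0)A 3/3 ok · (0,1)A 3/3 ok
Row 1: (1,0)A 4/4 ok · (1,1)A 5/5 ok · (1,4)A 2/2 ok
Row 2: (2,0)A 4/4 ok · (2,2)A 5/5 ok · (2,3)A 5/5 ok · (2,4)A 3/3 ok
Row 3: (3,0)A 3/3 ok · (3,1)A 5/5 ok · (3,2)A 5/5 ok · (3,3)A 5/6 ok
Row 4: (4,0)A 3/3 ok · (4,3)A 4/5 ok · (4,4)B 0/3 unhappy
Row 5: (5,0)A 2/2 ok · (5,2)A 2/3 ok · (5,4)A 3/4 ok
Row 6: (6,0)A 1/1 ok · (6,2)B 0/2 unhappy · (6,3)A 3/4 ok · (6,4)A 2/2 ok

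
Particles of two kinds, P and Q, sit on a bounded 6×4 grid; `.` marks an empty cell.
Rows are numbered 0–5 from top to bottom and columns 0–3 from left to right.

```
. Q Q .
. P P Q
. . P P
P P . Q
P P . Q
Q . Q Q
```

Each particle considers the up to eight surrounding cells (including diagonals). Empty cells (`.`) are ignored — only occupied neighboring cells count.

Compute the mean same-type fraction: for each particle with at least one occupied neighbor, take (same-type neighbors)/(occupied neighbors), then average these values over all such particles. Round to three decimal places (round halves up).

0.600

Row 0: (0,1)Q 1/3 · (0,2)Q 2/4
Row 1: (1,1)P 2/4 · (1,2)P 3/6 · (1,3)Q 1/4
Row 2: (2,2)P 4/6 · (2,3)P 2/4
Row 3: (3,0)P 3/3 · (3,1)P 4/4 · (3,3)Q 1/3
Row 4: (4,0)P 3/4 · (4,1)P 3/5 · (4,3)Q 3/3
Row 5: (5,0)Q 0/2 · (5,2)Q 2/3 · (5,3)Q 2/2
Sum over 16 particles: 1/3 + 2/4 + 2/4 + 3/6 + 1/4 + 4/6 + 2/4 + 3/3 + 4/4 + 1/3 + 3/4 + 3/5 + 3/3 + 0/2 + 2/3 + 2/2 = 48/5; mean = 48/5 ÷ 16 = 3/5 = 0.6 → 0.600.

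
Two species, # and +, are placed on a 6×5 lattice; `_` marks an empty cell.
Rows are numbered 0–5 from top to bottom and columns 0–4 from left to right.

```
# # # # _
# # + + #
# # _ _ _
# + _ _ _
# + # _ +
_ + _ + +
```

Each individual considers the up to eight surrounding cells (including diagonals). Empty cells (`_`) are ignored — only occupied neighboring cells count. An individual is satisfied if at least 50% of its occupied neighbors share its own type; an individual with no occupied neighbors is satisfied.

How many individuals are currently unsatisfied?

7

Row 0: (0,0)# 3/3 ✓ · (0,1)# 4/5 ✓ · (0,2)# 3/5 ✓ · (0,3)# 2/4 ✓
Row 1: (1,0)# 5/5 ✓ · (1,1)# 6/7 ✓ · (1,2)+ 1/6 ✗ · (1,3)+ 1/4 ✗ · (1,4)# 1/2 ✓
Row 2: (2,0)# 4/5 ✓ · (2,1)# 4/6 ✓
Row 3: (3,0)# 3/5 ✓ · (3,1)+ 1/6 ✗
Row 4: (4,0)# 1/4 ✗ · (4,1)+ 2/5 ✗ · (4,2)# 0/4 ✗ · (4,4)+ 2/2 ✓
Row 5: (5,1)+ 1/3 ✗ · (5,3)+ 2/3 ✓ · (5,4)+ 2/2 ✓
Unsatisfied: (1,2), (1,3), (3,1), (4,0), (4,1), (4,2), (5,1) — 7 in total.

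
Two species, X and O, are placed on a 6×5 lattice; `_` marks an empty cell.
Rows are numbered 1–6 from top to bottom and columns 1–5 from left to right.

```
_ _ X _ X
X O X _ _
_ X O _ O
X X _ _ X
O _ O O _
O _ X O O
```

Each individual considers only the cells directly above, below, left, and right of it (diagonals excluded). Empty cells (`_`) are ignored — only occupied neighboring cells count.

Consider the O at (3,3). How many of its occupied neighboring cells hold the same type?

Occupied neighbors of (3,3): (2,3)=X, (3,2)=X.
Same type (O): 0 of 2.

0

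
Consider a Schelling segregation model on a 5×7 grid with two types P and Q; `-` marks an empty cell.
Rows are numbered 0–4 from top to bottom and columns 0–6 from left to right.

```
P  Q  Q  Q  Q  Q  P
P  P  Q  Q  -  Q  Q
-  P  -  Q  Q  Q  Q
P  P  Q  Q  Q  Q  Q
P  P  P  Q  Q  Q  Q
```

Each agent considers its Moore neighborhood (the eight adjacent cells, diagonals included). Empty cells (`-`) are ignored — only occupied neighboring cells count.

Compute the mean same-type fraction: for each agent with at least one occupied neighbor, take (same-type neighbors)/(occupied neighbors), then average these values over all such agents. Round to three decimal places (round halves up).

Row 0: (0,0)P 2/3 · (0,1)Q 2/5 · (0,2)Q 4/5 · (0,3)Q 4/4 · (0,4)Q 4/4 · (0,5)Q 3/4 · (0,6)P 0/3
Row 1: (1,0)P 3/4 · (1,1)P 3/6 · (1,2)Q 5/7 · (1,3)Q 6/6 · (1,5)Q 6/7 · (1,6)Q 4/5
Row 2: (2,1)P 4/6 · (2,3)Q 6/6 · (2,4)Q 7/7 · (2,5)Q 7/7 · (2,6)Q 5/5
Row 3: (3,0)P 4/4 · (3,1)P 5/6 · (3,2)Q 3/7 · (3,3)Q 6/7 · (3,4)Q 8/8 · (3,5)Q 8/8 · (3,6)Q 5/5
Row 4: (4,0)P 3/3 · (4,1)P 4/5 · (4,2)P 2/5 · (4,3)Q 4/5 · (4,4)Q 5/5 · (4,5)Q 5/5 · (4,6)Q 3/3
Sum over 32 agents: 2/3 + 2/5 + 4/5 + 4/4 + 4/4 + 3/4 + 0/3 + 3/4 + 3/6 + 5/7 + 6/6 + 6/7 + 4/5 + 4/6 + 6/6 + 7/7 + 7/7 + 5/5 + 4/4 + 5/6 + 3/7 + 6/7 + 8/8 + 8/8 + 5/5 + 3/3 + 4/5 + 2/5 + 4/5 + 5/5 + 5/5 + 3/3 = 1093/42; mean = 1093/42 ÷ 32 = 1093/1344 = 0.813244… → 0.813.

0.813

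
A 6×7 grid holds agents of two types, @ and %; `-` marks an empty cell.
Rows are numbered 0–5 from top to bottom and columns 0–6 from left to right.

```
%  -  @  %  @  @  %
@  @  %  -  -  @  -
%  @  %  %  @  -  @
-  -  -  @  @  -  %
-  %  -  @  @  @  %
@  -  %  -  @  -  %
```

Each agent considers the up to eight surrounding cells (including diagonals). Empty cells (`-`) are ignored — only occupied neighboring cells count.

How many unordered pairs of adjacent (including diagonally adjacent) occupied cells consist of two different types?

24

Scan each occupied cell's neighbors to the right and below (and the two forward diagonals) so each pair is counted once.
From row 0: 7 unlike of 12 pairs (running 7/12).
From row 1: 5 unlike of 12 pairs (running 12/24).
From row 2: 7 unlike of 10 pairs (running 19/34).
From row 3: 1 unlike of 8 pairs (running 20/42).
From row 4: 4 unlike of 11 pairs (running 24/53).
Total adjacent occupied pairs: 53; unlike-type pairs: 24.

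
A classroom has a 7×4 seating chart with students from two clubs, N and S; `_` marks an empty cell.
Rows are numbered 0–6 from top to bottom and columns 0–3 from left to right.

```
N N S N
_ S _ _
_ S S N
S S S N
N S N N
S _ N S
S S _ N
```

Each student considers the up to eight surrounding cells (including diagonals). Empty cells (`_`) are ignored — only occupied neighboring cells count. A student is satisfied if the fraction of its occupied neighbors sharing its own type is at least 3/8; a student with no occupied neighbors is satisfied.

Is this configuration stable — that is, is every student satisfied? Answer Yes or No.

(0,0)N 1/2 satisfied
(0,1)N 1/3 not
(0,2)S 1/3 not
(0,3)N 0/1 not
(1,1)S 3/5 satisfied
(2,1)S 5/5 satisfied
(2,2)S 4/6 satisfied
(2,3)N 1/3 not
(3,0)S 3/4 satisfied
(3,1)S 5/7 satisfied
(3,2)S 4/8 satisfied
(3,3)N 3/5 satisfied
(4,0)N 0/4 not
(4,1)S 4/7 satisfied
(4,2)N 3/7 satisfied
(4,3)N 3/5 satisfied
(5,0)S 3/4 satisfied
(5,2)N 3/6 satisfied
(5,3)S 0/4 not
(6,0)S 2/2 satisfied
(6,1)S 2/3 satisfied
(6,3)N 1/2 satisfied
For instance (0,1) has only 1/3 same-type neighbors, below 3/8.

No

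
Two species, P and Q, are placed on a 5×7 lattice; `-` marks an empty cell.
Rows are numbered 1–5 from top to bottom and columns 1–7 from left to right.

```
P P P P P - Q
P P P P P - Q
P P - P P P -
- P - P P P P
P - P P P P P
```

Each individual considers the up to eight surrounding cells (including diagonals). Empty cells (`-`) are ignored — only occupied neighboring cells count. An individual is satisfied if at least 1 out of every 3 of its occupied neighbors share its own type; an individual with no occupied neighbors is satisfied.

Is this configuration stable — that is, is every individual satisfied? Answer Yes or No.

Yes

(1,1)P 3/3 ok
(1,2)P 5/5 ok
(1,3)P 5/5 ok
(1,4)P 5/5 ok
(1,5)P 3/3 ok
(1,7)Q 1/1 ok
(2,1)P 5/5 ok
(2,2)P 7/7 ok
(2,3)P 7/7 ok
(2,4)P 7/7 ok
(2,5)P 6/6 ok
(2,7)Q 1/2 ok
(3,1)P 4/4 ok
(3,2)P 5/5 ok
(3,4)P 6/6 ok
(3,5)P 7/7 ok
(3,6)P 5/6 ok
(4,2)P 4/4 ok
(4,4)P 6/6 ok
(4,5)P 8/8 ok
(4,6)P 7/7 ok
(4,7)P 4/4 ok
(5,1)P 1/1 ok
(5,3)P 3/3 ok
(5,4)P 4/4 ok
(5,5)P 5/5 ok
(5,6)P 5/5 ok
(5,7)P 3/3 ok
All meet the threshold, so the configuration is stable.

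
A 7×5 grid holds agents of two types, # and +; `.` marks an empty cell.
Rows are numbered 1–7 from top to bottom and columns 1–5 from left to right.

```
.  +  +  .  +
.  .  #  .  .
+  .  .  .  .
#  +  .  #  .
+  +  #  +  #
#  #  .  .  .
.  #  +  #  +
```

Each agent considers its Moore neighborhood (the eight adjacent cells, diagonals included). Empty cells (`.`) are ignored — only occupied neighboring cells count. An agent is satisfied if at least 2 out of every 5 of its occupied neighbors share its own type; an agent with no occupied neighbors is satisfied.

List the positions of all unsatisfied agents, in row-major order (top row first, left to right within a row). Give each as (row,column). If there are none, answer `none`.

Row 1: (1,2)+ 1/2 satisfied · (1,3)+ 1/2 satisfied · (1,5)+ 0/0 satisfied
Row 2: (2,3)# 0/2 not
Row 3: (3,1)+ 1/2 satisfied
Row 4: (4,1)# 0/4 not · (4,2)+ 3/5 satisfied · (4,4)# 2/3 satisfied
Row 5: (5,1)+ 2/5 satisfied · (5,2)+ 2/6 not · (5,3)# 2/5 satisfied · (5,4)+ 0/3 not · (5,5)# 1/2 satisfied
Row 6: (6,1)# 2/4 satisfied · (6,2)# 3/6 satisfied
Row 7: (7,2)# 2/3 satisfied · (7,3)+ 0/3 not · (7,4)# 0/2 not · (7,5)+ 0/1 not

(2,3), (4,1), (5,2), (5,4), (7,3), (7,4), (7,5)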